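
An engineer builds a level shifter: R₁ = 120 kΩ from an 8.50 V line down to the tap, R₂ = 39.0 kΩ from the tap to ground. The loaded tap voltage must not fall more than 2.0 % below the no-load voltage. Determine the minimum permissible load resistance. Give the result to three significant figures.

Output resistance R_th = R₁‖R₂ = (120 × 39.0)/159.0 = 29.43 kΩ.
The fractional drop is R_th/(R_th + R_L); requiring this ≤ 0.0200 gives R_L ≥ R_th(1/0.0200 − 1) = 29.43 × 49.00 = 1.44 MΩ.

R_L(min) ≈ 1.44 MΩ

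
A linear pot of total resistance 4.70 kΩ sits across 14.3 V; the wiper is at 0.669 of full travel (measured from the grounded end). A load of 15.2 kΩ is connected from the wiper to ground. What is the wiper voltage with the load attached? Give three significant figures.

The wiper splits the pot into (1−α)R = 1.556 kΩ above and αR = 3.144 kΩ below.
Lower section ‖ load = 2.605 kΩ.
V_wiper = 14.3 × 2.605/(1.556 + 2.605) = 8.95 V.

V ≈ 8.95 V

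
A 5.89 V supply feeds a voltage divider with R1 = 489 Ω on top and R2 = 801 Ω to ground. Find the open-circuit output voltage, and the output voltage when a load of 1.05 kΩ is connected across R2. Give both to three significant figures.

Unloaded: 3.66 V; loaded: 2.84 V

Open-circuit: V = 5.89 × 801/(489 + 801) = 3.66 V.
With the load, R2 becomes R2‖R_L = 454.4 Ω, so V = 5.89 × 454.4/943.4 = 2.84 V.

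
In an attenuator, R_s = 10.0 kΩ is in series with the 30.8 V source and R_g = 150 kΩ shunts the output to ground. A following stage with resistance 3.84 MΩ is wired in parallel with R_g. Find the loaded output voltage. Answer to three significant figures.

The load sits in parallel with R_g: R_g‖R_L = (150 × 3840) / (150 + 3840) = 144.4 kΩ.
V_out = 30.8 × 144.4 / (10.0 + 144.4) = 30.8 × 144.4/154.4 = 28.8 V.

V_out ≈ 28.8 V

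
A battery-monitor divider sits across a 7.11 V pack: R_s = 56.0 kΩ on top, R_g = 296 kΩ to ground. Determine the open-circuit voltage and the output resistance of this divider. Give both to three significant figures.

V_th is the open-circuit tap voltage: 7.11 × 296/(56.0 + 296) = 5.98 V.
With the supply zeroed, R_s and R_g appear in parallel from the tap: R_th = R_s‖R_g = (56.0 × 296)/352.0 = 47.1 kΩ.

V_th = 5.98 V, R_th = 47.1 kΩ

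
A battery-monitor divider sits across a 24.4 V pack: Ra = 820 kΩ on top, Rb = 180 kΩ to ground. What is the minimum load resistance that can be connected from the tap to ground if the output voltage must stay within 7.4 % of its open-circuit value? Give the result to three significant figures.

Output resistance R_th = Ra‖Rb = (820 × 180)/1000 = 147.6 kΩ.
The fractional drop is R_th/(R_th + R_L); requiring this ≤ 0.0740 gives R_L ≥ R_th(1/0.0740 − 1) = 147.6 × 12.51 = 1.85 MΩ.

R_L(min) ≈ 1.85 MΩ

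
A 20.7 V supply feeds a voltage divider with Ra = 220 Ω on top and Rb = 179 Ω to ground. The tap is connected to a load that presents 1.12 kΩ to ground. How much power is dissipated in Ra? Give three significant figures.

P ≈ 673 mW

Total resistance from the source is Ra + (Rb‖R_L) = 374.3 Ω, so I = 20.7/374.3 Ω = 55.30 mA.
P = I²·Ra = (55.30 mA)² × 220 Ω = 673 mW.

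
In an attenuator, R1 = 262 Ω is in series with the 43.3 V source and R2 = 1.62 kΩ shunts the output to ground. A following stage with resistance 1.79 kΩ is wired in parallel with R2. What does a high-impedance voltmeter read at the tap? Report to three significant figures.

V_out ≈ 33.1 V

The load sits in parallel with R2: R2‖R_L = (1620 × 1790) / (1620 + 1790) = 850.4 Ω.
V_out = 43.3 × 850.4 / (262 + 850.4) = 43.3 × 850.4/1112 = 33.1 V.
(Unloaded it would have been 37.3 V.)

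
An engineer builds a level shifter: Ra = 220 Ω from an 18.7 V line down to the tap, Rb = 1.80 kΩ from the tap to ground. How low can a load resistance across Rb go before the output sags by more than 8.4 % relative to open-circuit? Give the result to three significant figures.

Output resistance R_th = Ra‖Rb = (220 × 1800)/2020 = 196.0 Ω.
The fractional drop is R_th/(R_th + R_L); requiring this ≤ 0.0840 gives R_L ≥ R_th(1/0.0840 − 1) = 196.0 × 10.90 = 2.14 kΩ.

R_L(min) ≈ 2.14 kΩ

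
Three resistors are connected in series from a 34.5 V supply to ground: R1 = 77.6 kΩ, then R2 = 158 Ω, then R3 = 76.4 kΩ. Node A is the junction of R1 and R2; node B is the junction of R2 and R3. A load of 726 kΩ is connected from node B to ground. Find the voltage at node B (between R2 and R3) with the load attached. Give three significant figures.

V ≈ 16.2 V

At node B, R3 is in parallel with the load: R3‖R_L = 69130 Ω.
Below node A the resistance is R2 + (R3‖R_L) = 69280 Ω, so V_A = 34.5 × 69280/146900 = 16.27 V.
Then V_B = V_A × (R3‖R_L)/(R2 + R3‖R_L) = 16.27 × 69130/69280 = 16.2 V.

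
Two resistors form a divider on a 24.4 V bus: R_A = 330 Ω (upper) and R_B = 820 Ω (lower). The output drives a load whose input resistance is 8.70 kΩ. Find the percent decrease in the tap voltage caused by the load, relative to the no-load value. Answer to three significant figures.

2.63 %

The divider's output (Thévenin) resistance is R_A‖R_B = 235.3 Ω.
Fractional drop under load = R_th/(R_th + R_L) = 235.3 / (235.3 + 8700) = 0.02633.
So the output falls by 2.63 %.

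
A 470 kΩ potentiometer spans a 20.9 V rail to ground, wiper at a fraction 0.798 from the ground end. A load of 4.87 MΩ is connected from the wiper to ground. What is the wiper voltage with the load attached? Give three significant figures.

V ≈ 16.4 V

The wiper splits the pot into (1−α)R = 94.94 kΩ above and αR = 375.1 kΩ below.
Lower section ‖ load = 348.2 kΩ.
V_wiper = 20.9 × 348.2/(94.94 + 348.2) = 16.4 V.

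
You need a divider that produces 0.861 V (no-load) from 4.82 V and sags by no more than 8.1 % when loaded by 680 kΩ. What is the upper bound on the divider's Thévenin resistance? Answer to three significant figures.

Loading drop = R_th/(R_th + R_L) ≤ 0.0810, so R_th ≤ R_L · ε/(1−ε) = 680 kΩ × 0.0810/0.9190 = 59.9 kΩ.

R_th ≤ 59.9 kΩ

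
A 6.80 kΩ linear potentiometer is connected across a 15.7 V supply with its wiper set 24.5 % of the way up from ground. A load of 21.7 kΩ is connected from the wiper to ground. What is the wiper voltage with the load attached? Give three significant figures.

The wiper splits the pot into (1−α)R = 5.134 kΩ above and αR = 1.666 kΩ below.
Lower section ‖ load = 1.547 kΩ.
V_wiper = 15.7 × 1.547/(5.134 + 1.547) = 3.64 V.

V ≈ 3.64 V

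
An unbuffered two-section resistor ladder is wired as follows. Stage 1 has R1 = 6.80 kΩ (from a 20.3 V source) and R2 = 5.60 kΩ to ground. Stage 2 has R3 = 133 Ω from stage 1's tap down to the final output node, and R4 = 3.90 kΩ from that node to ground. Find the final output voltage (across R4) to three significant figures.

V_out ≈ 5.03 V

Stage 2 presents R3+R4 = 4033 Ω as a load on stage 1's tap.
Stage 1's lower leg becomes R2‖(R3+R4) = 2345 Ω, so V_mid = 20.3 × 2345/9145 = 5.205 V.
Stage 2 is itself unloaded: V_out = V_mid × R4/(R3+R4) = 5.205 × 3900/4033 = 5.03 V.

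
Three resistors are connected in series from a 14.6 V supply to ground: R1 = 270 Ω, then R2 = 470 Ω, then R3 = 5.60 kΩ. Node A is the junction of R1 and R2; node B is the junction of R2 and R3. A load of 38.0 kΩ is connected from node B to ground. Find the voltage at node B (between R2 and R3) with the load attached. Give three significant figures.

At node B, R3 is in parallel with the load: R3‖R_L = 4881 Ω.
Below node A the resistance is R2 + (R3‖R_L) = 5351 Ω, so V_A = 14.6 × 5351/5621 = 13.90 V.
Then V_B = V_A × (R3‖R_L)/(R2 + R3‖R_L) = 13.90 × 4881/5351 = 12.7 V.

V ≈ 12.7 V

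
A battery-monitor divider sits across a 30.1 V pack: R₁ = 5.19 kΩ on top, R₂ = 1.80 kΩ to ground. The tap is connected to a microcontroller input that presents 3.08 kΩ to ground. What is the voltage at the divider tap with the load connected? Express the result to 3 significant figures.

V_out ≈ 5.41 V

The load sits in parallel with R₂: R₂‖R_L = (1.80 × 3.08) / (1.80 + 3.08) = 1.136 kΩ.
V_out = 30.1 × 1.136 / (5.19 + 1.136) = 30.1 × 1.136/6.326 = 5.41 V.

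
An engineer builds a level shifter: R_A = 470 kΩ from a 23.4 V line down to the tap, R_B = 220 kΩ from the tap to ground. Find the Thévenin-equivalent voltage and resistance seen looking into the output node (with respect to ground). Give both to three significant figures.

V_th is the open-circuit tap voltage: 23.4 × 220/(470 + 220) = 7.46 V.
With the supply zeroed, R_A and R_B appear in parallel from the tap: R_th = R_A‖R_B = (470 × 220)/690.0 = 150 kΩ.

V_th = 7.46 V, R_th = 150 kΩ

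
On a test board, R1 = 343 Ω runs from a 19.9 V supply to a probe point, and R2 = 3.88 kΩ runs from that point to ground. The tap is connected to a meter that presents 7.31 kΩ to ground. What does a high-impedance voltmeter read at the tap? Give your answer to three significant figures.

V_out ≈ 17.5 V

The load sits in parallel with R2: R2‖R_L = (3880 × 7310) / (3880 + 7310) = 2535 Ω.
V_out = 19.9 × 2535 / (343 + 2535) = 19.9 × 2535/2878 = 17.5 V.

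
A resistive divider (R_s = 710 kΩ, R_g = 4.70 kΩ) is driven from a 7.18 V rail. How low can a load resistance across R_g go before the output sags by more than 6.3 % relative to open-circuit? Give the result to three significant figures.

Output resistance R_th = R_s‖R_g = (710 × 4.70)/714.7 = 4.669 kΩ.
The fractional drop is R_th/(R_th + R_L); requiring this ≤ 0.0630 gives R_L ≥ R_th(1/0.0630 − 1) = 4.669 × 14.87 = 69.4 kΩ.

R_L(min) ≈ 69.4 kΩ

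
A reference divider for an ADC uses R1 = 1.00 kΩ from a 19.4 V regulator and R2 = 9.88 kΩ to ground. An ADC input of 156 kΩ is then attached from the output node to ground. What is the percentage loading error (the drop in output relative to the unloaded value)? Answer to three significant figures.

The divider's output (Thévenin) resistance is R1‖R2 = 0.9081 kΩ.
Fractional drop under load = R_th/(R_th + R_L) = 0.9081 / (0.9081 + 156) = 0.005787.
So the output falls by 0.579 %.

0.579 %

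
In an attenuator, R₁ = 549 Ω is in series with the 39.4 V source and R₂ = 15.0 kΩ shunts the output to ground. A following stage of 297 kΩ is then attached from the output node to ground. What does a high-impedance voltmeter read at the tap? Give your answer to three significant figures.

The load sits in parallel with R₂: R₂‖R_L = (15000 × 297000) / (15000 + 297000) = 14280 Ω.
V_out = 39.4 × 14280 / (549 + 14280) = 39.4 × 14280/14830 = 37.9 V.

V_out ≈ 37.9 V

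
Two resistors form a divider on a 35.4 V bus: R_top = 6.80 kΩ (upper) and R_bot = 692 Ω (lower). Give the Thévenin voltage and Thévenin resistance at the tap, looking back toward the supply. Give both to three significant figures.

V_th is the open-circuit tap voltage: 35.4 × 692/(6800 + 692) = 3.27 V.
With the supply zeroed, R_top and R_bot appear in parallel from the tap: R_th = R_top‖R_bot = (6800 × 692)/7492 = 628 Ω.

V_th = 3.27 V, R_th = 628 Ω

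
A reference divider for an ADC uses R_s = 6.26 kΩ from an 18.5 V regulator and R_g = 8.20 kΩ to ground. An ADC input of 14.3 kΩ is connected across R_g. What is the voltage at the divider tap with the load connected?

V_out ≈ 8.40 V

The load sits in parallel with R_g: R_g‖R_L = (8.20 × 14.3) / (8.20 + 14.3) = 5.212 kΩ.
V_out = 18.5 × 5.212 / (6.26 + 5.212) = 18.5 × 5.212/11.47 = 8.40 V.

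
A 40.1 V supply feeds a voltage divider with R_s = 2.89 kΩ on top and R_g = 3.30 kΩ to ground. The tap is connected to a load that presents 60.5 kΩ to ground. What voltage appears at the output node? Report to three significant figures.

V_out ≈ 20.8 V

The load sits in parallel with R_g: R_g‖R_L = (3.30 × 60.5) / (3.30 + 60.5) = 3.129 kΩ.
V_out = 40.1 × 3.129 / (2.89 + 3.129) = 40.1 × 3.129/6.019 = 20.8 V.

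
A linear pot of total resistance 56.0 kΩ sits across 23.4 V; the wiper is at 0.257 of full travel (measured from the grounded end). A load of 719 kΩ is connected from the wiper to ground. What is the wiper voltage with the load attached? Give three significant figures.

The wiper splits the pot into (1−α)R = 41.61 kΩ above and αR = 14.39 kΩ below.
Lower section ‖ load = 14.11 kΩ.
V_wiper = 23.4 × 14.11/(41.61 + 14.11) = 5.93 V.

V ≈ 5.93 V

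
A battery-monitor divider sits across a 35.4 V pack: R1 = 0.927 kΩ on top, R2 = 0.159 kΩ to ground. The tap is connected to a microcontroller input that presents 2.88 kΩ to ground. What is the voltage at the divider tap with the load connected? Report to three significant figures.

The load sits in parallel with R2: R2‖R_L = (159 × 2880) / (159 + 2880) = 150.7 Ω.
V_out = 35.4 × 150.7 / (927 + 150.7) = 35.4 × 150.7/1078 = 4.95 V.

V_out ≈ 4.95 V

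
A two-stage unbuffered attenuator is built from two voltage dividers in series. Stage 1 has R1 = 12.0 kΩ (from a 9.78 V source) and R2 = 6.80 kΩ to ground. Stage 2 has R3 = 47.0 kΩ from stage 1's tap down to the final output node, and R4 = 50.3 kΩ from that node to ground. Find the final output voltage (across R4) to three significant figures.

V_out ≈ 1.75 V

Stage 2 presents R3+R4 = 97.30 kΩ as a load on stage 1's tap.
Stage 1's lower leg becomes R2‖(R3+R4) = 6.356 kΩ, so V_mid = 9.78 × 6.356/18.36 = 3.386 V.
Stage 2 is itself unloaded: V_out = V_mid × R4/(R3+R4) = 3.386 × 50.3/97.30 = 1.75 V.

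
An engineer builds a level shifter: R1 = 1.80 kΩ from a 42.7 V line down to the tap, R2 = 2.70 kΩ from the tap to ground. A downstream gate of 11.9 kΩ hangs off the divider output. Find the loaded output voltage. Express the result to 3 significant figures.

The load sits in parallel with R2: R2‖R_L = (2.70 × 11.9) / (2.70 + 11.9) = 2.201 kΩ.
V_out = 42.7 × 2.201 / (1.80 + 2.201) = 42.7 × 2.201/4.001 = 23.5 V.

V_out ≈ 23.5 V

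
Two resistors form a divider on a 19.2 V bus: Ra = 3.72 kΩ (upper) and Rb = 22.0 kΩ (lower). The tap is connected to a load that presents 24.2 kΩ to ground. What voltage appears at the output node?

V_out ≈ 14.5 V

The load sits in parallel with Rb: Rb‖R_L = (22.0 × 24.2) / (22.0 + 24.2) = 11.52 kΩ.
V_out = 19.2 × 11.52 / (3.72 + 11.52) = 19.2 × 11.52/15.24 = 14.5 V.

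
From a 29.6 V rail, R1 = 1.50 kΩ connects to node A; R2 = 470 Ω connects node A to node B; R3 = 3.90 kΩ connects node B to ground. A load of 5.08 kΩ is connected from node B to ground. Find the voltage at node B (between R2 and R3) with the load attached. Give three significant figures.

V ≈ 15.6 V

At node B, R3 is in parallel with the load: R3‖R_L = 2206 Ω.
Below node A the resistance is R2 + (R3‖R_L) = 2676 Ω, so V_A = 29.6 × 2676/4176 = 18.97 V.
Then V_B = V_A × (R3‖R_L)/(R2 + R3‖R_L) = 18.97 × 2206/2676 = 15.6 V.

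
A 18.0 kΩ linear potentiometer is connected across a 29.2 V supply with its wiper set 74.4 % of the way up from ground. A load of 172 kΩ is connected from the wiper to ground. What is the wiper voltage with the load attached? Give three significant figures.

The wiper splits the pot into (1−α)R = 4.608 kΩ above and αR = 13.39 kΩ below.
Lower section ‖ load = 12.42 kΩ.
V_wiper = 29.2 × 12.42/(4.608 + 12.42) = 21.3 V.

V ≈ 21.3 V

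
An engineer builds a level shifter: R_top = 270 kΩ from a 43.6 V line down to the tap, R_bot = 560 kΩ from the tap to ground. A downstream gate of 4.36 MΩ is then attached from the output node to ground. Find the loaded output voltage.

V_out ≈ 28.2 V

The load sits in parallel with R_bot: R_bot‖R_L = (560 × 4360) / (560 + 4360) = 496.3 kΩ.
V_out = 43.6 × 496.3 / (270 + 496.3) = 43.6 × 496.3/766.3 = 28.2 V.
(Unloaded it would have been 29.4 V.)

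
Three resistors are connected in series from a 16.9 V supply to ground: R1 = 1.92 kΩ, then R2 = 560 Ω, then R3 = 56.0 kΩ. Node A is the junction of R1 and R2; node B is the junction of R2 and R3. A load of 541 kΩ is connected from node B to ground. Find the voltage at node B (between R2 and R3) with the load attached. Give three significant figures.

V ≈ 16.1 V

At node B, R3 is in parallel with the load: R3‖R_L = 50750 Ω.
Below node A the resistance is R2 + (R3‖R_L) = 51310 Ω, so V_A = 16.9 × 51310/53230 = 16.29 V.
Then V_B = V_A × (R3‖R_L)/(R2 + R3‖R_L) = 16.29 × 50750/51310 = 16.1 V.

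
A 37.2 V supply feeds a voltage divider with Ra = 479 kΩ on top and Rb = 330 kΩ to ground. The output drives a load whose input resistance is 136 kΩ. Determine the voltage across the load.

The load sits in parallel with Rb: Rb‖R_L = (330 × 136) / (330 + 136) = 96.31 kΩ.
V_out = 37.2 × 96.31 / (479 + 96.31) = 37.2 × 96.31/575.3 = 6.23 V.
(Unloaded it would have been 15.2 V.)

V_out ≈ 6.23 V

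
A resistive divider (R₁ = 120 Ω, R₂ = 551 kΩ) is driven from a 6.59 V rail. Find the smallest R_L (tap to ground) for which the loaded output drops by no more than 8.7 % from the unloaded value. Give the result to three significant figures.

R_L(min) ≈ 1.26 kΩ

Output resistance R_th = R₁‖R₂ = (120 × 551000)/551100 = 120.0 Ω.
The fractional drop is R_th/(R_th + R_L); requiring this ≤ 0.0870 gives R_L ≥ R_th(1/0.0870 − 1) = 120.0 × 10.49 = 1.26 kΩ.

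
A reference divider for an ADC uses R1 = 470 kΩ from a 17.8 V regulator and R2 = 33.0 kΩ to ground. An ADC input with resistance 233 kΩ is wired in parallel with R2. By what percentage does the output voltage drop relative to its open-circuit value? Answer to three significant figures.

The divider's output (Thévenin) resistance is R1‖R2 = 30.83 kΩ.
Fractional drop under load = R_th/(R_th + R_L) = 30.83 / (30.83 + 233) = 0.1169.
So the output falls by 11.7 %.

11.7 %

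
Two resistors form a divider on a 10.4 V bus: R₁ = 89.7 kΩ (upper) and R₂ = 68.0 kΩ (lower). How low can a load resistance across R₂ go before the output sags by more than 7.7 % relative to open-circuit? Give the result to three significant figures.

R_L(min) ≈ 464 kΩ

Output resistance R_th = R₁‖R₂ = (89.7 × 68.0)/157.7 = 38.68 kΩ.
The fractional drop is R_th/(R_th + R_L); requiring this ≤ 0.0770 gives R_L ≥ R_th(1/0.0770 − 1) = 38.68 × 11.99 = 464 kΩ.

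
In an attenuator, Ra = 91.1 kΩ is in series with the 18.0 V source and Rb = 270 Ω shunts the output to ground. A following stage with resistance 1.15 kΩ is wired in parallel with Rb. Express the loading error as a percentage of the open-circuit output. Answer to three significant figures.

19.0 %

The divider's output (Thévenin) resistance is Ra‖Rb = 269.2 Ω.
Fractional drop under load = R_th/(R_th + R_L) = 269.2 / (269.2 + 1150) = 0.1897.
So the output falls by 19.0 %.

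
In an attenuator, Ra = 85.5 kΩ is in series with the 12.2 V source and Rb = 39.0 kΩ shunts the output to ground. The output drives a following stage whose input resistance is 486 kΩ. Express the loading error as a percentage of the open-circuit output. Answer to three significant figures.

The divider's output (Thévenin) resistance is Ra‖Rb = 26.78 kΩ.
Fractional drop under load = R_th/(R_th + R_L) = 26.78 / (26.78 + 486) = 0.05223.
So the output falls by 5.22 %.

5.22 %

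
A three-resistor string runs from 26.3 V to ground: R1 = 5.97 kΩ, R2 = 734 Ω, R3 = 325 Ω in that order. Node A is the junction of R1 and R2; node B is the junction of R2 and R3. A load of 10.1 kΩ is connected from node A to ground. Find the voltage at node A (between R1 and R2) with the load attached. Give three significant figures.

Below node A the series string R2+R3 = 1059 Ω sits in parallel with the 10100 Ω load: 958.5 Ω.
V_A = 26.3 × 958.5/(5970 + 958.5) = 3.64 V.

V ≈ 3.64 V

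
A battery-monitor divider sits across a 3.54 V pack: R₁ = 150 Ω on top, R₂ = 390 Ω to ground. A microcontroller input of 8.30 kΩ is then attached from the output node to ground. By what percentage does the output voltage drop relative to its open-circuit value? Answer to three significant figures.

1.29 %

The divider's output (Thévenin) resistance is R₁‖R₂ = 108.3 Ω.
Fractional drop under load = R_th/(R_th + R_L) = 108.3 / (108.3 + 8300) = 0.01288.
So the output falls by 1.29 %.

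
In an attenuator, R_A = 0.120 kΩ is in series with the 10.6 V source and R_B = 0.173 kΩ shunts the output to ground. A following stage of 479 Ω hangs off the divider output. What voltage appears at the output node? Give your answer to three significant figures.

The load sits in parallel with R_B: R_B‖R_L = (173 × 479) / (173 + 479) = 127.1 Ω.
V_out = 10.6 × 127.1 / (120 + 127.1) = 10.6 × 127.1/247.1 = 5.45 V.

V_out ≈ 5.45 V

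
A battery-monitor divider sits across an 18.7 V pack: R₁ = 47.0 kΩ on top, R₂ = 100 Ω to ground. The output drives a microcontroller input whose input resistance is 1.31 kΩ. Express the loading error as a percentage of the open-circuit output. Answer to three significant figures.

The divider's output (Thévenin) resistance is R₁‖R₂ = 99.79 Ω.
Fractional drop under load = R_th/(R_th + R_L) = 99.79 / (99.79 + 1310) = 0.07078.
So the output falls by 7.08 %.

7.08 %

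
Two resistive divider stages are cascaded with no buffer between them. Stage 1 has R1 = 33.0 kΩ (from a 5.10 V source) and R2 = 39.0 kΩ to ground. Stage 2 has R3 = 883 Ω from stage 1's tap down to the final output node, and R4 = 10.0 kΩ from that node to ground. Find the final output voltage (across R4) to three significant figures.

Stage 2 presents R3+R4 = 10880 Ω as a load on stage 1's tap.
Stage 1's lower leg becomes R2‖(R3+R4) = 8509 Ω, so V_mid = 5.10 × 8509/41510 = 1.045 V.
Stage 2 is itself unloaded: V_out = V_mid × R4/(R3+R4) = 1.045 × 10000/10880 = 0.961 V.

V_out ≈ 0.961 V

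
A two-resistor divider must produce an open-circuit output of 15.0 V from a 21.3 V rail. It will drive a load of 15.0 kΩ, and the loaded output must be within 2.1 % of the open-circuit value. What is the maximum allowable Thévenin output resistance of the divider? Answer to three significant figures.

Loading drop = R_th/(R_th + R_L) ≤ 0.0210, so R_th ≤ R_L · ε/(1−ε) = 15.0 kΩ × 0.0210/0.9790 = 322 Ω.
(Any R1, R2 with R2/(R1+R2) = 0.704 and R1‖R2 ≤ 322 Ω will meet the spec.)

R_th ≤ 322 Ω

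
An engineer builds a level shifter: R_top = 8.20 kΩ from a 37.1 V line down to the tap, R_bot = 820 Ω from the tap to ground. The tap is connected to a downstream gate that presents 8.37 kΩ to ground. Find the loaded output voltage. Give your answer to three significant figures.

The load sits in parallel with R_bot: R_bot‖R_L = (820 × 8370) / (820 + 8370) = 746.8 Ω.
V_out = 37.1 × 746.8 / (8200 + 746.8) = 37.1 × 746.8/8947 = 3.10 V.
(Unloaded it would have been 3.37 V.)

V_out ≈ 3.10 V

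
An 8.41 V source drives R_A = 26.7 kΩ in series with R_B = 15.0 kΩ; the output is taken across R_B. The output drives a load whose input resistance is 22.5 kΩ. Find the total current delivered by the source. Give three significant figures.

I ≈ 0.236 mA

R_B‖R_L = 9.000 kΩ, so the source sees R_A + R_B‖R_L = 35.70 kΩ.
I = 8.41 V / 35.70 kΩ = 0.236 mA.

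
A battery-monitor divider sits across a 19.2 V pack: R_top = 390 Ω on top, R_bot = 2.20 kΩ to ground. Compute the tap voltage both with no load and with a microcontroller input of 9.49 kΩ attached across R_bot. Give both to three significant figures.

Open-circuit: V = 19.2 × 2200/(390 + 2200) = 16.3 V.
With the load, R_bot becomes R_bot‖R_L = 1786 Ω, so V = 19.2 × 1786/2176 = 15.8 V.

Unloaded: 16.3 V; loaded: 15.8 V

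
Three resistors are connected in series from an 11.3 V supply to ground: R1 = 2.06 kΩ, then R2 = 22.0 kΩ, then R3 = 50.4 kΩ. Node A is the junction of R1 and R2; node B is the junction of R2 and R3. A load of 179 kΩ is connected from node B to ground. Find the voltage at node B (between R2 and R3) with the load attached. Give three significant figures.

V ≈ 7.01 V

At node B, R3 is in parallel with the load: R3‖R_L = 39.33 kΩ.
Below node A the resistance is R2 + (R3‖R_L) = 61.33 kΩ, so V_A = 11.3 × 61.33/63.39 = 10.93 V.
Then V_B = V_A × (R3‖R_L)/(R2 + R3‖R_L) = 10.93 × 39.33/61.33 = 7.01 V.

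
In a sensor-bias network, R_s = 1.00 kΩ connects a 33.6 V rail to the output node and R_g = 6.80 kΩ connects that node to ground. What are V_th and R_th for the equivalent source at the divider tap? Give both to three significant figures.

V_th = 29.3 V, R_th = 872 Ω

V_th is the open-circuit tap voltage: 33.6 × 6.80/(1.00 + 6.80) = 29.3 V.
With the supply zeroed, R_s and R_g appear in parallel from the tap: R_th = R_s‖R_g = (1.00 × 6.80)/7.800 = 872 Ω.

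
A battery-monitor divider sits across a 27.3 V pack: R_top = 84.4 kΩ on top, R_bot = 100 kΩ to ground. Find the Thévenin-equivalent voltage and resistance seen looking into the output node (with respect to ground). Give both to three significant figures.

V_th is the open-circuit tap voltage: 27.3 × 100/(84.4 + 100) = 14.8 V.
With the supply zeroed, R_top and R_bot appear in parallel from the tap: R_th = R_top‖R_bot = (84.4 × 100)/184.4 = 45.8 kΩ.

V_th = 14.8 V, R_th = 45.8 kΩ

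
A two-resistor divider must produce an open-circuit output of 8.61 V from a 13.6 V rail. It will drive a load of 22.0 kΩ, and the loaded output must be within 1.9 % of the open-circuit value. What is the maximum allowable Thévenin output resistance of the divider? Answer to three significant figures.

Loading drop = R_th/(R_th + R_L) ≤ 0.0190, so R_th ≤ R_L · ε/(1−ε) = 22.0 kΩ × 0.0190/0.9810 = 426 Ω.
(Any R1, R2 with R2/(R1+R2) = 0.633 and R1‖R2 ≤ 426 Ω will meet the spec.)

R_th ≤ 426 Ω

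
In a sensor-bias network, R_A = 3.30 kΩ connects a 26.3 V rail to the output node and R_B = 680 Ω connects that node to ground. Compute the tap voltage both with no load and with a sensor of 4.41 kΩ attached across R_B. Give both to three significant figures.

Open-circuit: V = 26.3 × 680/(3300 + 680) = 4.49 V.
With the load, R_B becomes R_B‖R_L = 589.2 Ω, so V = 26.3 × 589.2/3889 = 3.98 V.

Unloaded: 4.49 V; loaded: 3.98 V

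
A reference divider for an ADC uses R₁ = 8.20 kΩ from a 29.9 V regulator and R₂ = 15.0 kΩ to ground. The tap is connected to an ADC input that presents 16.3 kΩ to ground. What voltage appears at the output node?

V_out ≈ 14.6 V

The load sits in parallel with R₂: R₂‖R_L = (15.0 × 16.3) / (15.0 + 16.3) = 7.812 kΩ.
V_out = 29.9 × 7.812 / (8.20 + 7.812) = 29.9 × 7.812/16.01 = 14.6 V.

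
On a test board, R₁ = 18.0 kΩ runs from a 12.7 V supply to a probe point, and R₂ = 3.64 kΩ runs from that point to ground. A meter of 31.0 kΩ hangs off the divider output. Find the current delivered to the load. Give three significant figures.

I_L ≈ 0.0628 mA

R₂‖R_L = 3.258 kΩ; V_out = 12.7 × 3.258/21.26 = 1.946 V.
I_L = V_out / R_L = 1.946 / 31.0 kΩ = 0.0628 mA.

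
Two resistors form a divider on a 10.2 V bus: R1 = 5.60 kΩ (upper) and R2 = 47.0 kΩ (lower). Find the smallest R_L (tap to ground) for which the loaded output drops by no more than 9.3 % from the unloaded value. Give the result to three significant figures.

Output resistance R_th = R1‖R2 = (5.60 × 47.0)/52.60 = 5.004 kΩ.
The fractional drop is R_th/(R_th + R_L); requiring this ≤ 0.0930 gives R_L ≥ R_th(1/0.0930 − 1) = 5.004 × 9.753 = 48.8 kΩ.

R_L(min) ≈ 48.8 kΩ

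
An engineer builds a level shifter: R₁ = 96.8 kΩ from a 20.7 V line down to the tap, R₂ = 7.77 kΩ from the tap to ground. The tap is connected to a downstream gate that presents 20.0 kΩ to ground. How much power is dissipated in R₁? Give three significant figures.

P ≈ 3.96 mW

Total resistance from the source is R₁ + (R₂‖R_L) = 102.4 kΩ, so I = 20.7/102.4 kΩ = 0.2022 mA.
P = I²·R₁ = (0.2022 mA)² × 96.8 kΩ = 3.96 mW.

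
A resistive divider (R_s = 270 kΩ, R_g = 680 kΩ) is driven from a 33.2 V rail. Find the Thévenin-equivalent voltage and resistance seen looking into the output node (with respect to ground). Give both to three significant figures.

V_th is the open-circuit tap voltage: 33.2 × 680/(270 + 680) = 23.8 V.
With the supply zeroed, R_s and R_g appear in parallel from the tap: R_th = R_s‖R_g = (270 × 680)/950.0 = 193 kΩ.

V_th = 23.8 V, R_th = 193 kΩ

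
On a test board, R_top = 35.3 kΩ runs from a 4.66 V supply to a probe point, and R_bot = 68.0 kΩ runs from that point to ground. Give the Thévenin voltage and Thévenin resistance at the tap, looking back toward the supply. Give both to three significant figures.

V_th is the open-circuit tap voltage: 4.66 × 68.0/(35.3 + 68.0) = 3.07 V.
With the supply zeroed, R_top and R_bot appear in parallel from the tap: R_th = R_top‖R_bot = (35.3 × 68.0)/103.3 = 23.2 kΩ.

V_th = 3.07 V, R_th = 23.2 kΩ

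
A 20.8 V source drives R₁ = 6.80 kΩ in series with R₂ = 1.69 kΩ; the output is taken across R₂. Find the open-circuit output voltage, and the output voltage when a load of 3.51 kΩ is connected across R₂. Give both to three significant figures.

Open-circuit: V = 20.8 × 1.69/(6.80 + 1.69) = 4.14 V.
With the load, R₂ becomes R₂‖R_L = 1.141 kΩ, so V = 20.8 × 1.141/7.941 = 2.99 V.

Unloaded: 4.14 V; loaded: 2.99 V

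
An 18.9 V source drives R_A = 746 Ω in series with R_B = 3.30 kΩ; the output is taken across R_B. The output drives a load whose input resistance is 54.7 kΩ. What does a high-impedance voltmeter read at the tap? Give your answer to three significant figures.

The load sits in parallel with R_B: R_B‖R_L = (3300 × 54700) / (3300 + 54700) = 3112 Ω.
V_out = 18.9 × 3112 / (746 + 3112) = 18.9 × 3112/3858 = 15.2 V.

V_out ≈ 15.2 V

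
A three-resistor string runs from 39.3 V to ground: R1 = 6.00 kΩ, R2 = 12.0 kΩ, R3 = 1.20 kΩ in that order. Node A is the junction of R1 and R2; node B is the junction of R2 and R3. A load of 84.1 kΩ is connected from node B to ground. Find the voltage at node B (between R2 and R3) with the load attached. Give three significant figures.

At node B, R3 is in parallel with the load: R3‖R_L = 1.183 kΩ.
Below node A the resistance is R2 + (R3‖R_L) = 13.18 kΩ, so V_A = 39.3 × 13.18/19.18 = 27.01 V.
Then V_B = V_A × (R3‖R_L)/(R2 + R3‖R_L) = 27.01 × 1.183/13.18 = 2.42 V.

V ≈ 2.42 V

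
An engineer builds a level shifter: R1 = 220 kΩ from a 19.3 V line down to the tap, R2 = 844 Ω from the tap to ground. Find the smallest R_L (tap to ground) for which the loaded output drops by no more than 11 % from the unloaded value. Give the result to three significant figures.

R_L(min) ≈ 6.80 kΩ

Output resistance R_th = R1‖R2 = (220000 × 844)/220800 = 840.8 Ω.
The fractional drop is R_th/(R_th + R_L); requiring this ≤ 0.110 gives R_L ≥ R_th(1/0.110 − 1) = 840.8 × 8.091 = 6.80 kΩ.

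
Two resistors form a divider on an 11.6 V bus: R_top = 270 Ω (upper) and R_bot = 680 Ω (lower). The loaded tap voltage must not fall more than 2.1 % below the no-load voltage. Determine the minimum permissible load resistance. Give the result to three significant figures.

Output resistance R_th = R_top‖R_bot = (270 × 680)/950.0 = 193.3 Ω.
The fractional drop is R_th/(R_th + R_L); requiring this ≤ 0.0210 gives R_L ≥ R_th(1/0.0210 − 1) = 193.3 × 46.62 = 9.01 kΩ.

R_L(min) ≈ 9.01 kΩ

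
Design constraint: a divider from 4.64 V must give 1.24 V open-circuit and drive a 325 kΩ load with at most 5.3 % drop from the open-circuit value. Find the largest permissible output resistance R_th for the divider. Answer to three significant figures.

R_th ≤ 18.2 kΩ

Loading drop = R_th/(R_th + R_L) ≤ 0.0530, so R_th ≤ R_L · ε/(1−ε) = 325 kΩ × 0.0530/0.9470 = 18.2 kΩ.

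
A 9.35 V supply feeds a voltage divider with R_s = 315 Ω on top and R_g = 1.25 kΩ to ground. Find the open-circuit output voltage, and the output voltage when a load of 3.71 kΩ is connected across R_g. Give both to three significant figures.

Unloaded: 7.47 V; loaded: 6.99 V

Open-circuit: V = 9.35 × 1250/(315 + 1250) = 7.47 V.
With the load, R_g becomes R_g‖R_L = 935.0 Ω, so V = 9.35 × 935.0/1250 = 6.99 V.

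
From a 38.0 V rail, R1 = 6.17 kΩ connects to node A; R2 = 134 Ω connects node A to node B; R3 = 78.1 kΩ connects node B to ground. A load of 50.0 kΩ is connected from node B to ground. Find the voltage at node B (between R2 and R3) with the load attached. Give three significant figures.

V ≈ 31.5 V

At node B, R3 is in parallel with the load: R3‖R_L = 30480 Ω.
Below node A the resistance is R2 + (R3‖R_L) = 30620 Ω, so V_A = 38.0 × 30620/36790 = 31.63 V.
Then V_B = V_A × (R3‖R_L)/(R2 + R3‖R_L) = 31.63 × 30480/30620 = 31.5 V.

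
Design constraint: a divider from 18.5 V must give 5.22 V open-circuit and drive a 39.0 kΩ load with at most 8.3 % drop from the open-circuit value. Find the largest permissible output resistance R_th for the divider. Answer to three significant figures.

Loading drop = R_th/(R_th + R_L) ≤ 0.0830, so R_th ≤ R_L · ε/(1−ε) = 39.0 kΩ × 0.0830/0.9170 = 3.53 kΩ.
(Any R1, R2 with R2/(R1+R2) = 0.282 and R1‖R2 ≤ 3.53 kΩ will meet the spec.)

R_th ≤ 3.53 kΩ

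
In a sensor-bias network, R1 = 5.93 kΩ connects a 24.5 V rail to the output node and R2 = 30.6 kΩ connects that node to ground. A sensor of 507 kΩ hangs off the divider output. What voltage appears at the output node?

V_out ≈ 20.3 V

The load sits in parallel with R2: R2‖R_L = (30.6 × 507) / (30.6 + 507) = 28.86 kΩ.
V_out = 24.5 × 28.86 / (5.93 + 28.86) = 24.5 × 28.86/34.79 = 20.3 V.
(Unloaded it would have been 20.5 V.)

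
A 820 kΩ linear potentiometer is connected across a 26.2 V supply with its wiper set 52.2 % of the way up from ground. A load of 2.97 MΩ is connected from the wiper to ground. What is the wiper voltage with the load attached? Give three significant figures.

V ≈ 12.8 V

The wiper splits the pot into (1−α)R = 392.0 kΩ above and αR = 428.0 kΩ below.
Lower section ‖ load = 374.1 kΩ.
V_wiper = 26.2 × 374.1/(392.0 + 374.1) = 12.8 V.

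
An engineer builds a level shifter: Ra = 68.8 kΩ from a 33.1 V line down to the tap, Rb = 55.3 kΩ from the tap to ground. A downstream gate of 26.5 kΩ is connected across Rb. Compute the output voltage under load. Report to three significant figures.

V_out ≈ 6.84 V

The load sits in parallel with Rb: Rb‖R_L = (55.3 × 26.5) / (55.3 + 26.5) = 17.92 kΩ.
V_out = 33.1 × 17.92 / (68.8 + 17.92) = 33.1 × 17.92/86.72 = 6.84 V.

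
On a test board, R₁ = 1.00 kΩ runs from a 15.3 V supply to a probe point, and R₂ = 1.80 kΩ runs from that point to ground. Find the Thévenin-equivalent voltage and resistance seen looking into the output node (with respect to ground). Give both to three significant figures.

V_th is the open-circuit tap voltage: 15.3 × 1.80/(1.00 + 1.80) = 9.84 V.
With the supply zeroed, R₁ and R₂ appear in parallel from the tap: R_th = R₁‖R₂ = (1.00 × 1.80)/2.800 = 643 Ω.

V_th = 9.84 V, R_th = 643 Ω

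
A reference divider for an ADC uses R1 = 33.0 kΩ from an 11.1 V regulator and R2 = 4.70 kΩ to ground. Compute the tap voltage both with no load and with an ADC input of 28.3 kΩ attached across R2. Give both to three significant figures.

Unloaded: 1.38 V; loaded: 1.21 V

Open-circuit: V = 11.1 × 4.70/(33.0 + 4.70) = 1.38 V.
With the load, R2 becomes R2‖R_L = 4.031 kΩ, so V = 11.1 × 4.031/37.03 = 1.21 V.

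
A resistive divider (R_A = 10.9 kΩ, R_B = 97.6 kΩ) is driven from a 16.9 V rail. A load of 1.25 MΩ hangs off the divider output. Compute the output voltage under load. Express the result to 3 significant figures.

V_out ≈ 15.1 V

The load sits in parallel with R_B: R_B‖R_L = (97.6 × 1250) / (97.6 + 1250) = 90.53 kΩ.
V_out = 16.9 × 90.53 / (10.9 + 90.53) = 16.9 × 90.53/101.4 = 15.1 V.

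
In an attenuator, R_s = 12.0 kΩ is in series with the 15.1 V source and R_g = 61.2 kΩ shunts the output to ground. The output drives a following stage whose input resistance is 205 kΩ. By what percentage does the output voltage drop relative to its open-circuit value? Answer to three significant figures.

4.67 %

The divider's output (Thévenin) resistance is R_s‖R_g = 10.03 kΩ.
Fractional drop under load = R_th/(R_th + R_L) = 10.03 / (10.03 + 205) = 0.04666.
So the output falls by 4.67 %.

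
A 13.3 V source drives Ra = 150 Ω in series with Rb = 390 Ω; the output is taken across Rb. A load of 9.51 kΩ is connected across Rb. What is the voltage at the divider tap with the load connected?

V_out ≈ 9.50 V

The load sits in parallel with Rb: Rb‖R_L = (390 × 9510) / (390 + 9510) = 374.6 Ω.
V_out = 13.3 × 374.6 / (150 + 374.6) = 13.3 × 374.6/524.6 = 9.50 V.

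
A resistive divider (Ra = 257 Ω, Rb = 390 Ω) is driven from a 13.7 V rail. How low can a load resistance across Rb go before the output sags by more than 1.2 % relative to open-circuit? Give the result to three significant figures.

R_L(min) ≈ 12.8 kΩ

Output resistance R_th = Ra‖Rb = (257 × 390)/647.0 = 154.9 Ω.
The fractional drop is R_th/(R_th + R_L); requiring this ≤ 0.0120 gives R_L ≥ R_th(1/0.0120 − 1) = 154.9 × 82.33 = 12.8 kΩ.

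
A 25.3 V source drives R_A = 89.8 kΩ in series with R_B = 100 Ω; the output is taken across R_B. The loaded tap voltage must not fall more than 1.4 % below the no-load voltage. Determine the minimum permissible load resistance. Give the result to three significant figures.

R_L(min) ≈ 7.04 kΩ

Output resistance R_th = R_A‖R_B = (89800 × 100)/89900 = 99.89 Ω.
The fractional drop is R_th/(R_th + R_L); requiring this ≤ 0.0140 gives R_L ≥ R_th(1/0.0140 − 1) = 99.89 × 70.43 = 7.04 kΩ.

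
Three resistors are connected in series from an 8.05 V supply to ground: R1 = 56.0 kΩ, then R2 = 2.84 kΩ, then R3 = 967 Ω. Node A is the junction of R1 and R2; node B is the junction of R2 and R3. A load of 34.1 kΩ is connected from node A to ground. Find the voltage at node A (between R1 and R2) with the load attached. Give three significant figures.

V ≈ 0.464 V

Below node A the series string R2+R3 = 3807 Ω sits in parallel with the 34100 Ω load: 3425 Ω.
V_A = 8.05 × 3425/(56000 + 3425) = 0.464 V.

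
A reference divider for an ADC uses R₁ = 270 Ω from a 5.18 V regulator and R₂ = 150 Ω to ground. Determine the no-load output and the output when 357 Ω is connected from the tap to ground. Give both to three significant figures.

Open-circuit: V = 5.18 × 150/(270 + 150) = 1.85 V.
With the load, R₂ becomes R₂‖R_L = 105.6 Ω, so V = 5.18 × 105.6/375.6 = 1.46 V.

Unloaded: 1.85 V; loaded: 1.46 V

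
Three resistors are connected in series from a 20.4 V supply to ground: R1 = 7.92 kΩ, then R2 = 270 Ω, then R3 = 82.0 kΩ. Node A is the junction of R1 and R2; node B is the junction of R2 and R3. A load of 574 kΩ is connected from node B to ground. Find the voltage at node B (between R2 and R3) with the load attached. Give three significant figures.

V ≈ 18.3 V

At node B, R3 is in parallel with the load: R3‖R_L = 71750 Ω.
Below node A the resistance is R2 + (R3‖R_L) = 72020 Ω, so V_A = 20.4 × 72020/79940 = 18.38 V.
Then V_B = V_A × (R3‖R_L)/(R2 + R3‖R_L) = 18.38 × 71750/72020 = 18.3 V.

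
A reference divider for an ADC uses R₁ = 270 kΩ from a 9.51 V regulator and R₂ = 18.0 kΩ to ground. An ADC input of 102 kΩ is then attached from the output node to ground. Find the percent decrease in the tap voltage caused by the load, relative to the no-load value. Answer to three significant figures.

14.2 %

The divider's output (Thévenin) resistance is R₁‖R₂ = 16.88 kΩ.
Fractional drop under load = R_th/(R_th + R_L) = 16.88 / (16.88 + 102) = 0.1420.
So the output falls by 14.2 %.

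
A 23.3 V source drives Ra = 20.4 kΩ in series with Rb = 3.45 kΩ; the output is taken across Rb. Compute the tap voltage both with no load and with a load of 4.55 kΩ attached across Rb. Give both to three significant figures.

Open-circuit: V = 23.3 × 3.45/(20.4 + 3.45) = 3.37 V.
With the load, Rb becomes Rb‖R_L = 1.962 kΩ, so V = 23.3 × 1.962/22.36 = 2.04 V.

Unloaded: 3.37 V; loaded: 2.04 V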